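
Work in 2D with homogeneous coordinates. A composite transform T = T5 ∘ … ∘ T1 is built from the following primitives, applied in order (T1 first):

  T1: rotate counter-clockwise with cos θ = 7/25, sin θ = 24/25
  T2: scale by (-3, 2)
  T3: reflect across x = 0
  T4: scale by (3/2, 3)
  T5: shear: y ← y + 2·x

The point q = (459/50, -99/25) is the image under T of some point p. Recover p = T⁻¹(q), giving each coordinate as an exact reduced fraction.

p = (-3, -3)

T1 = [7/25 -24/25 0; 24/25 7/25 0; 0 0 1]
T2·T1 = [-21/25 72/25 0; 48/25 14/25 0; 0 0 1]
T3·…·T1 = [21/25 -72/25 0; 48/25 14/25 0; 0 0 1]
T4·…·T1 = [63/50 -108/25 0; 144/25 42/25 0; 0 0 1]
T5·…·T1 = [63/50 -108/25 0; 207/25 -174/25 0; 0 0 1]
det M = 27; M⁻¹ = [-58/225 4/25 0; -23/75 7/150 0; 0 0 1]
M⁻¹ · (459/50, -99/25)ᵀ = (-3, -3)ᵀ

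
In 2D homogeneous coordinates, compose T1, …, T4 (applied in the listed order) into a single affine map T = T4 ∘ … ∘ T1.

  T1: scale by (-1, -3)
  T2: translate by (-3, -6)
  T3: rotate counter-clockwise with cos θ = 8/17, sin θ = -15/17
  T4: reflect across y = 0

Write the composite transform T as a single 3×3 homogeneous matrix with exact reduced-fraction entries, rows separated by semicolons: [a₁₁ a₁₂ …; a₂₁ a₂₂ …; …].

T1 = [-1 0 0; 0 -3 0; 0 0 1]
T2·T1 = [-1 0 -3; 0 -3 -6; 0 0 1]
T3·…·T1 = [-8/17 -45/17 -114/17; 15/17 -24/17 -3/17; 0 0 1]
T4·…·T1 = [-8/17 -45/17 -114/17; -15/17 24/17 3/17; 0 0 1]

T = [-8/17 -45/17 -114/17; -15/17 24/17 3/17; 0 0 1]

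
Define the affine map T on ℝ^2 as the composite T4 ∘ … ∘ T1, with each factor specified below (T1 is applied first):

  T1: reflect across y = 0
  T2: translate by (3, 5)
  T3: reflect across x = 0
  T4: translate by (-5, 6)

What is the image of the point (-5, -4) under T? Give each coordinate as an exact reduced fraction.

T(p) = (-3, 15)

T1 reflect across y = 0: (-5, -4) → (-5, 4)
T2 translate by (3, 5): (-5, 4) → (-2, 9)
T3 reflect across x = 0: (-2, 9) → (2, 9)
T4 translate by (-5, 6): (2, 9) → (-3, 15)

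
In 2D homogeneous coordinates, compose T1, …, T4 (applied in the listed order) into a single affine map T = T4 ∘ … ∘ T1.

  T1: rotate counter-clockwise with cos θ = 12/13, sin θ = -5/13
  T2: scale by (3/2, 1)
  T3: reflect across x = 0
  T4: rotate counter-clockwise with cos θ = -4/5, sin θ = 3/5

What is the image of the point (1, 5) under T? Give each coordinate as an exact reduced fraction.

T1 rotate counter-clockwise with cos θ = 12/13, sin θ = -5/13: (1, 5) → (37/13, 55/13)
T2 scale by (3/2, 1): (37/13, 55/13) → (111/26, 55/13)
T3 reflect across x = 0: (111/26, 55/13) → (-111/26, 55/13)
T4 rotate counter-clockwise with cos θ = -4/5, sin θ = 3/5: (-111/26, 55/13) → (57/65, -773/130)

T(p) = (57/65, -773/130)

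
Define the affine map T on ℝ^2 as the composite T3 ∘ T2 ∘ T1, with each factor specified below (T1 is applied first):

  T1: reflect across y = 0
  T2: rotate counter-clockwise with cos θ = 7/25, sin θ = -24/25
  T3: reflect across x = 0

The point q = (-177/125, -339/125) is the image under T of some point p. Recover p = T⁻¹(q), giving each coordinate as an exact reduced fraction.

p = (3, -3/5)

T1 = [1 0 0; 0 -1 0; 0 0 1]
T2·T1 = [7/25 -24/25 0; -24/25 -7/25 0; 0 0 1]
T3·…·T1 = [-7/25 24/25 0; -24/25 -7/25 0; 0 0 1]
det M = 1; M⁻¹ = [-7/25 -24/25 0; 24/25 -7/25 0; 0 0 1]
M⁻¹ · (-177/125, -339/125)ᵀ = (3, -3/5)ᵀ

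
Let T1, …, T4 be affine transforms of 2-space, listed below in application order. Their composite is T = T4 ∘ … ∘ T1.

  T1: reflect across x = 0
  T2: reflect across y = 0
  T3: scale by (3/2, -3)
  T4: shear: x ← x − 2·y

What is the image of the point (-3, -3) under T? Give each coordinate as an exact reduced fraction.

T(p) = (45/2, -9)

T1 reflect across x = 0: (-3, -3) → (3, -3)
T2 reflect across y = 0: (3, -3) → (3, 3)
T3 scale by (3/2, -3): (3, 3) → (9/2, -9)
T4 shear: x ← x − 2·y: (9/2, -9) → (45/2, -9)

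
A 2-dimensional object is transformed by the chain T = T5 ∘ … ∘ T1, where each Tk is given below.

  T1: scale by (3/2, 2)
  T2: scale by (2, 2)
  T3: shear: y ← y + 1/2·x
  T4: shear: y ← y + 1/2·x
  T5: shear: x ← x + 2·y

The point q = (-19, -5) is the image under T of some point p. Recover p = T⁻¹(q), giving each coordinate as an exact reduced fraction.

p = (-3, 1)

T1 = [3/2 0 0; 0 2 0; 0 0 1]
T2·T1 = [3 0 0; 0 4 0; 0 0 1]
T3·…·T1 = [3 0 0; 3/2 4 0; 0 0 1]
T4·…·T1 = [3 0 0; 3 4 0; 0 0 1]
T5·…·T1 = [9 8 0; 3 4 0; 0 0 1]
det M = 12; M⁻¹ = [1/3 -2/3 0; -1/4 3/4 0; 0 0 1]
M⁻¹ · (-19, -5)ᵀ = (-3, 1)ᵀ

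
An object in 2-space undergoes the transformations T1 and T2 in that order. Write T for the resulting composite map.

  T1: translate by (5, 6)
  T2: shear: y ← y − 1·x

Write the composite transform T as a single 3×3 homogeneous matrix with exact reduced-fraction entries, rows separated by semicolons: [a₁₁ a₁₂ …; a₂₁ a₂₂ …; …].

T = [1 0 5; -1 1 1; 0 0 1]

T1 = [1 0 5; 0 1 6; 0 0 1]
T2·T1 = [1 0 5; -1 1 1; 0 0 1]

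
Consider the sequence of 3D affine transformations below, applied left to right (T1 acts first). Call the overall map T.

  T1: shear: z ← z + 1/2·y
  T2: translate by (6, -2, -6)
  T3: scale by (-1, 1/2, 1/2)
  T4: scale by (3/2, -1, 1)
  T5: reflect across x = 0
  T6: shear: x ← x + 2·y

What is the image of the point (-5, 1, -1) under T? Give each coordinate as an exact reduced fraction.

T1 shear: z ← z + 1/2·y: (-5, 1, -1) → (-5, 1, -1/2)
T2 translate by (6, -2, -6): (-5, 1, -1/2) → (1, -1, -13/2)
T3 scale by (-1, 1/2, 1/2): (1, -1, -13/2) → (-1, -1/2, -13/4)
T4 scale by (3/2, -1, 1): (-1, -1/2, -13/4) → (-3/2, 1/2, -13/4)
T5 reflect across x = 0: (-3/2, 1/2, -13/4) → (3/2, 1/2, -13/4)
T6 shear: x ← x + 2·y: (3/2, 1/2, -13/4) → (5/2, 1/2, -13/4)

T(p) = (5/2, 1/2, -13/4)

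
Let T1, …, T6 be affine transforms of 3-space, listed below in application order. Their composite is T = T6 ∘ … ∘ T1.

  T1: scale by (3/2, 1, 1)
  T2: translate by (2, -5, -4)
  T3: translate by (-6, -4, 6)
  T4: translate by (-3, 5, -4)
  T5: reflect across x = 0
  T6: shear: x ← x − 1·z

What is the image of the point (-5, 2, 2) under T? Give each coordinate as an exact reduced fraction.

T1 scale by (3/2, 1, 1): (-5, 2, 2) → (-15/2, 2, 2)
T2 translate by (2, -5, -4): (-15/2, 2, 2) → (-11/2, -3, -2)
T3 translate by (-6, -4, 6): (-11/2, -3, -2) → (-23/2, -7, 4)
T4 translate by (-3, 5, -4): (-23/2, -7, 4) → (-29/2, -2, 0)
T5 reflect across x = 0: (-29/2, -2, 0) → (29/2, -2, 0)
T6 shear: x ← x − 1·z: (29/2, -2, 0) → (29/2, -2, 0)

T(p) = (29/2, -2, 0)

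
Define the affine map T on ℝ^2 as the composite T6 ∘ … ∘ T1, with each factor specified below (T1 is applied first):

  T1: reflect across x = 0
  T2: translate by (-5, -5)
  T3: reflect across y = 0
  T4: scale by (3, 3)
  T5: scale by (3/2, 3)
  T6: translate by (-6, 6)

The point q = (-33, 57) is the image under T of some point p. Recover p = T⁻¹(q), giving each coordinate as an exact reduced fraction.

T1 = [-1 0 0; 0 1 0; 0 0 1]
T2·T1 = [-1 0 -5; 0 1 -5; 0 0 1]
T3·…·T1 = [-1 0 -5; 0 -1 5; 0 0 1]
T4·…·T1 = [-3 0 -15; 0 -3 15; 0 0 1]
T5·…·T1 = [-9/2 0 -45/2; 0 -9 45; 0 0 1]
T6·…·T1 = [-9/2 0 -57/2; 0 -9 51; 0 0 1]
det M = 81/2; M⁻¹ = [-2/9 0 -19/3; 0 -1/9 17/3; 0 0 1]
M⁻¹ · (-33, 57)ᵀ = (1, -2/3)ᵀ

p = (1, -2/3)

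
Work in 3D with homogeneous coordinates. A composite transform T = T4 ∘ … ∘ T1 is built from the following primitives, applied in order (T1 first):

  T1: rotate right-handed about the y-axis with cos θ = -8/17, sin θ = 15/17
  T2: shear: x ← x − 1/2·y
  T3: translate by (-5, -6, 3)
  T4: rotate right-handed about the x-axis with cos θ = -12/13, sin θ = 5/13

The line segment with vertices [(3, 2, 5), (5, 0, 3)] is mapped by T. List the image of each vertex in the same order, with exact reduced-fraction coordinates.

image vertices: (-3, 58/13, 4/13), (-80/17, 1464/221, 66/221)

T1 rotate right-handed about the y-axis with cos θ = -8/17, sin θ = 15/17: (3, 2, 5) → (3, 2, -5); (5, 0, 3) → (5/17, 0, -99/17)
T2 shear: x ← x − 1/2·y: (3, 2, -5) → (2, 2, -5); (5/17, 0, -99/17) → (5/17, 0, -99/17)
T3 translate by (-5, -6, 3): (2, 2, -5) → (-3, -4, -2); (5/17, 0, -99/17) → (-80/17, -6, -48/17)
T4 rotate right-handed about the x-axis with cos θ = -12/13, sin θ = 5/13: (-3, -4, -2) → (-3, 58/13, 4/13); (-80/17, -6, -48/17) → (-80/17, 1464/221, 66/221)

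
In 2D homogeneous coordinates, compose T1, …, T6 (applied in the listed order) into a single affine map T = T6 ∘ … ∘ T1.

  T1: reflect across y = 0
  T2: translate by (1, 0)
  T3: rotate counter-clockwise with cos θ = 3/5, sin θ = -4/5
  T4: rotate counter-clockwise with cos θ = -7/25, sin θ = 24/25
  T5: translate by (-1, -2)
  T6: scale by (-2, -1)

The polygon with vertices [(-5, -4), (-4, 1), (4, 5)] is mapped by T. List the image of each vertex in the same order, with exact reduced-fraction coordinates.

image vertices: (66/5, 14/5), (4, 5), (-12, 1)

T1 reflect across y = 0: (-5, -4) → (-5, 4); (-4, 1) → (-4, -1); (4, 5) → (4, -5)
T2 translate by (1, 0): (-5, 4) → (-4, 4); (-4, -1) → (-3, -1); (4, -5) → (5, -5)
T3 rotate counter-clockwise with cos θ = 3/5, sin θ = -4/5: (-4, 4) → (4/5, 28/5); (-3, -1) → (-13/5, 9/5); (5, -5) → (-1, -7)
T4 rotate counter-clockwise with cos θ = -7/25, sin θ = 24/25: (4/5, 28/5) → (-28/5, -4/5); (-13/5, 9/5) → (-1, -3); (-1, -7) → (7, 1)
T5 translate by (-1, -2): (-28/5, -4/5) → (-33/5, -14/5); (-1, -3) → (-2, -5); (7, 1) → (6, -1)
T6 scale by (-2, -1): (-33/5, -14/5) → (66/5, 14/5); (-2, -5) → (4, 5); (6, -1) → (-12, 1)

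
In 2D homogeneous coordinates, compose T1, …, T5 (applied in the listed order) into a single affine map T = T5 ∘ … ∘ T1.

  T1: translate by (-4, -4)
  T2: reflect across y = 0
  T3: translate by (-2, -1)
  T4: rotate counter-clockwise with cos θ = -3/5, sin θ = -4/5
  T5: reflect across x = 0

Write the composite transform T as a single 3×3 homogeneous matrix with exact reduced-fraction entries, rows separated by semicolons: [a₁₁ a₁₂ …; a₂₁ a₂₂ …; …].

T1 = [1 0 -4; 0 1 -4; 0 0 1]
T2·T1 = [1 0 -4; 0 -1 4; 0 0 1]
T3·…·T1 = [1 0 -6; 0 -1 3; 0 0 1]
T4·…·T1 = [-3/5 -4/5 6; -4/5 3/5 3; 0 0 1]
T5·…·T1 = [3/5 4/5 -6; -4/5 3/5 3; 0 0 1]

T = [3/5 4/5 -6; -4/5 3/5 3; 0 0 1]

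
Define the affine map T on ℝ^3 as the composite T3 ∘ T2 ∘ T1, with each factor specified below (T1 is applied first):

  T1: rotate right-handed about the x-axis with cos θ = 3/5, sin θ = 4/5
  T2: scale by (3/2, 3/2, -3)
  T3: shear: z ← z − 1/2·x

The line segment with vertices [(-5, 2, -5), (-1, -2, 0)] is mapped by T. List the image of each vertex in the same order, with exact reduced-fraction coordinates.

T1 rotate right-handed about the x-axis with cos θ = 3/5, sin θ = 4/5: (-5, 2, -5) → (-5, 26/5, -7/5); (-1, -2, 0) → (-1, -6/5, -8/5)
T2 scale by (3/2, 3/2, -3): (-5, 26/5, -7/5) → (-15/2, 39/5, 21/5); (-1, -6/5, -8/5) → (-3/2, -9/5, 24/5)
T3 shear: z ← z − 1/2·x: (-15/2, 39/5, 21/5) → (-15/2, 39/5, 159/20); (-3/2, -9/5, 24/5) → (-3/2, -9/5, 111/20)

image vertices: (-15/2, 39/5, 159/20), (-3/2, -9/5, 111/20)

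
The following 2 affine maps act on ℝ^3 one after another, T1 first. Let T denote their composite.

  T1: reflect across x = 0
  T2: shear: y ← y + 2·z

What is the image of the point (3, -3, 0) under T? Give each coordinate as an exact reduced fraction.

T1 reflect across x = 0: (3, -3, 0) → (-3, -3, 0)
T2 shear: y ← y + 2·z: (-3, -3, 0) → (-3, -3, 0)

T(p) = (-3, -3, 0)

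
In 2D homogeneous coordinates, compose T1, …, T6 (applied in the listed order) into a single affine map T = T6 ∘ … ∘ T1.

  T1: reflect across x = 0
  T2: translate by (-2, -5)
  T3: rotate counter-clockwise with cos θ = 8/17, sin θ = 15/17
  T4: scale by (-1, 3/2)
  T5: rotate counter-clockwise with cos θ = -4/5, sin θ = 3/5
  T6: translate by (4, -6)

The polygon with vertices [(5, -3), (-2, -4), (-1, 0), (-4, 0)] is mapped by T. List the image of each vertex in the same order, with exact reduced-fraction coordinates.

T1 reflect across x = 0: (5, -3) → (-5, -3); (-2, -4) → (2, -4); (-1, 0) → (1, 0); (-4, 0) → (4, 0)
T2 translate by (-2, -5): (-5, -3) → (-7, -8); (2, -4) → (0, -9); (1, 0) → (-1, -5); (4, 0) → (2, -5)
T3 rotate counter-clockwise with cos θ = 8/17, sin θ = 15/17: (-7, -8) → (64/17, -169/17); (0, -9) → (135/17, -72/17); (-1, -5) → (67/17, -55/17); (2, -5) → (91/17, -10/17)
T4 scale by (-1, 3/2): (64/17, -169/17) → (-64/17, -507/34); (135/17, -72/17) → (-135/17, -108/17); (67/17, -55/17) → (-67/17, -165/34); (91/17, -10/17) → (-91/17, -15/17)
T5 rotate counter-clockwise with cos θ = -4/5, sin θ = 3/5: (-64/17, -507/34) → (2033/170, 822/85); (-135/17, -108/17) → (864/85, 27/85); (-67/17, -165/34) → (1031/170, 129/85); (-91/17, -15/17) → (409/85, -213/85)
T6 translate by (4, -6): (2033/170, 822/85) → (2713/170, 312/85); (864/85, 27/85) → (1204/85, -483/85); (1031/170, 129/85) → (1711/170, -381/85); (409/85, -213/85) → (749/85, -723/85)

image vertices: (2713/170, 312/85), (1204/85, -483/85), (1711/170, -381/85), (749/85, -723/85)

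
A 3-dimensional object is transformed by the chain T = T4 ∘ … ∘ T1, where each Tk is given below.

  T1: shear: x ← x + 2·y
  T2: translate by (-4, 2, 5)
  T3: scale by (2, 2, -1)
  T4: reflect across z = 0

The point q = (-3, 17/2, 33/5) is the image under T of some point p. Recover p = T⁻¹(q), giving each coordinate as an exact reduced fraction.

p = (-2, 9/4, 8/5)

T1 = [1 2 0 0; 0 1 0 0; 0 0 1 0; 0 0 0 1]
T2·T1 = [1 2 0 -4; 0 1 0 2; 0 0 1 5; 0 0 0 1]
T3·…·T1 = [2 4 0 -8; 0 2 0 4; 0 0 -1 -5; 0 0 0 1]
T4·…·T1 = [2 4 0 -8; 0 2 0 4; 0 0 1 5; 0 0 0 1]
det M = 4; M⁻¹ = [1/2 -1 0 8; 0 1/2 0 -2; 0 0 1 -5; 0 0 0 1]
M⁻¹ · (-3, 17/2, 33/5)ᵀ = (-2, 9/4, 8/5)ᵀ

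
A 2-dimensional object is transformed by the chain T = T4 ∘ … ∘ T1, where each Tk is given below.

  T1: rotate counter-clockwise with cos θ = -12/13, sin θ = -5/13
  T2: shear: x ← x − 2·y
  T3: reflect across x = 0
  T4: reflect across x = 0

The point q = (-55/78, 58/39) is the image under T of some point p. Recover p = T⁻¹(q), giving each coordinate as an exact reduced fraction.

T1 = [-12/13 5/13 0; -5/13 -12/13 0; 0 0 1]
T2·T1 = [-2/13 29/13 0; -5/13 -12/13 0; 0 0 1]
T3·…·T1 = [2/13 -29/13 0; -5/13 -12/13 0; 0 0 1]
T4·…·T1 = [-2/13 29/13 0; -5/13 -12/13 0; 0 0 1]
det M = 1; M⁻¹ = [-12/13 -29/13 0; 5/13 -2/13 0; 0 0 1]
M⁻¹ · (-55/78, 58/39)ᵀ = (-8/3, -1/2)ᵀ

p = (-8/3, -1/2)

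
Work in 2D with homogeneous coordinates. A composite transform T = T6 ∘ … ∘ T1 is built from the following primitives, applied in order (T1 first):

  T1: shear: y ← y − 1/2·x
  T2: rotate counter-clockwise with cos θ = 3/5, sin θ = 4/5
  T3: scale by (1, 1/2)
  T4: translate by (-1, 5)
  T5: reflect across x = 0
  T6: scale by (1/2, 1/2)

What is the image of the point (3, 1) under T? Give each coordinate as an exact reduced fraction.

T(p) = (-3/5, 121/40)

T1 shear: y ← y − 1/2·x: (3, 1) → (3, -1/2)
T2 rotate counter-clockwise with cos θ = 3/5, sin θ = 4/5: (3, -1/2) → (11/5, 21/10)
T3 scale by (1, 1/2): (11/5, 21/10) → (11/5, 21/20)
T4 translate by (-1, 5): (11/5, 21/20) → (6/5, 121/20)
T5 reflect across x = 0: (6/5, 121/20) → (-6/5, 121/20)
T6 scale by (1/2, 1/2): (-6/5, 121/20) → (-3/5, 121/40)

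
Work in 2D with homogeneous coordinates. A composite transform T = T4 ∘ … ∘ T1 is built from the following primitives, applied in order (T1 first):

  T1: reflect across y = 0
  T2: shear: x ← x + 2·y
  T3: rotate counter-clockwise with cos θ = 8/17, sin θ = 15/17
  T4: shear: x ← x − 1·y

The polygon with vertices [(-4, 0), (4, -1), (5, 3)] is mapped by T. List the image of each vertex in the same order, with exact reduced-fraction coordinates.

T1 reflect across y = 0: (-4, 0) → (-4, 0); (4, -1) → (4, 1); (5, 3) → (5, -3)
T2 shear: x ← x + 2·y: (-4, 0) → (-4, 0); (4, 1) → (6, 1); (5, -3) → (-1, -3)
T3 rotate counter-clockwise with cos θ = 8/17, sin θ = 15/17: (-4, 0) → (-32/17, -60/17); (6, 1) → (33/17, 98/17); (-1, -3) → (37/17, -39/17)
T4 shear: x ← x − 1·y: (-32/17, -60/17) → (28/17, -60/17); (33/17, 98/17) → (-65/17, 98/17); (37/17, -39/17) → (76/17, -39/17)

image vertices: (28/17, -60/17), (-65/17, 98/17), (76/17, -39/17)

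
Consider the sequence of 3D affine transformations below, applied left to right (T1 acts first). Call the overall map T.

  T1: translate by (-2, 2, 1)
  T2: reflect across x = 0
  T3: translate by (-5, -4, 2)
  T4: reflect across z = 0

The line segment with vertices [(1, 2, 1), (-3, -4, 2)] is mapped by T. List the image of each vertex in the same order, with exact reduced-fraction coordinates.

image vertices: (-4, 0, -4), (0, -6, -5)

T1 translate by (-2, 2, 1): (1, 2, 1) → (-1, 4, 2); (-3, -4, 2) → (-5, -2, 3)
T2 reflect across x = 0: (-1, 4, 2) → (1, 4, 2); (-5, -2, 3) → (5, -2, 3)
T3 translate by (-5, -4, 2): (1, 4, 2) → (-4, 0, 4); (5, -2, 3) → (0, -6, 5)
T4 reflect across z = 0: (-4, 0, 4) → (-4, 0, -4); (0, -6, 5) → (0, -6, -5)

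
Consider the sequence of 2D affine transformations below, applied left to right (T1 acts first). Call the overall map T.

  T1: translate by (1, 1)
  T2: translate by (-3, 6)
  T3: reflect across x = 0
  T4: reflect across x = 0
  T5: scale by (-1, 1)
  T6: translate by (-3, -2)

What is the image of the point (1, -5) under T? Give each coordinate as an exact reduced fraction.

T(p) = (-2, 0)

T1 translate by (1, 1): (1, -5) → (2, -4)
T2 translate by (-3, 6): (2, -4) → (-1, 2)
T3 reflect across x = 0: (-1, 2) → (1, 2)
T4 reflect across x = 0: (1, 2) → (-1, 2)
T5 scale by (-1, 1): (-1, 2) → (1, 2)
T6 translate by (-3, -2): (1, 2) → (-2, 0)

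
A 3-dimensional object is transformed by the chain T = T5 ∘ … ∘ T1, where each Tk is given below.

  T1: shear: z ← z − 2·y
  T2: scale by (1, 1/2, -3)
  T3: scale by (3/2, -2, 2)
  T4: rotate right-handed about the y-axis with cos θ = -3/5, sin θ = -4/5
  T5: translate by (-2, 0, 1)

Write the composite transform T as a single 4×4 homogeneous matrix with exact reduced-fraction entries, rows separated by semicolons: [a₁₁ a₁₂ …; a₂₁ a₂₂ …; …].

T1 = [1 0 0 0; 0 1 0 0; 0 -2 1 0; 0 0 0 1]
T2·T1 = [1 0 0 0; 0 1/2 0 0; 0 6 -3 0; 0 0 0 1]
T3·…·T1 = [3/2 0 0 0; 0 -1 0 0; 0 12 -6 0; 0 0 0 1]
T4·…·T1 = [-9/10 -48/5 24/5 0; 0 -1 0 0; 6/5 -36/5 18/5 0; 0 0 0 1]
T5·…·T1 = [-9/10 -48/5 24/5 -2; 0 -1 0 0; 6/5 -36/5 18/5 1; 0 0 0 1]

T = [-9/10 -48/5 24/5 -2; 0 -1 0 0; 6/5 -36/5 18/5 1; 0 0 0 1]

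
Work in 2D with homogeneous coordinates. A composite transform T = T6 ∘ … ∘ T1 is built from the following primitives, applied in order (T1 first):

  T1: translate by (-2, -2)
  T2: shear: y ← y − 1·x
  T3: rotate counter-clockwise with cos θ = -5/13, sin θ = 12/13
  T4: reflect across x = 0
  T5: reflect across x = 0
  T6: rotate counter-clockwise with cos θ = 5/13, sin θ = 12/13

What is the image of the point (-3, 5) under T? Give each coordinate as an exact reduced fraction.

T(p) = (5, -8)

T1 translate by (-2, -2): (-3, 5) → (-5, 3)
T2 shear: y ← y − 1·x: (-5, 3) → (-5, 8)
T3 rotate counter-clockwise with cos θ = -5/13, sin θ = 12/13: (-5, 8) → (-71/13, -100/13)
T4 reflect across x = 0: (-71/13, -100/13) → (71/13, -100/13)
T5 reflect across x = 0: (71/13, -100/13) → (-71/13, -100/13)
T6 rotate counter-clockwise with cos θ = 5/13, sin θ = 12/13: (-71/13, -100/13) → (5, -8)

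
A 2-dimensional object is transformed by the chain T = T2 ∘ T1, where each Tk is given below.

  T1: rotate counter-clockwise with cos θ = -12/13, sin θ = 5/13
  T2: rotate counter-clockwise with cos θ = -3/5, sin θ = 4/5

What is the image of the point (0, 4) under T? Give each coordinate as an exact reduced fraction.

T(p) = (252/65, 64/65)

T1 rotate counter-clockwise with cos θ = -12/13, sin θ = 5/13: (0, 4) → (-20/13, -48/13)
T2 rotate counter-clockwise with cos θ = -3/5, sin θ = 4/5: (-20/13, -48/13) → (252/65, 64/65)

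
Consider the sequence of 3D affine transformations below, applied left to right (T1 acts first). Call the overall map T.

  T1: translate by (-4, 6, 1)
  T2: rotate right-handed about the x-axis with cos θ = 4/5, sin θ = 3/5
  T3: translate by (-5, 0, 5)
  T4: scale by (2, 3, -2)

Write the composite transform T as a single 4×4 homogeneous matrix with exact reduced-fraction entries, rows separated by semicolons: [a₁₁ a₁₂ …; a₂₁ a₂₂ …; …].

T1 = [1 0 0 -4; 0 1 0 6; 0 0 1 1; 0 0 0 1]
T2·T1 = [1 0 0 -4; 0 4/5 -3/5 21/5; 0 3/5 4/5 22/5; 0 0 0 1]
T3·…·T1 = [1 0 0 -9; 0 4/5 -3/5 21/5; 0 3/5 4/5 47/5; 0 0 0 1]
T4·…·T1 = [2 0 0 -18; 0 12/5 -9/5 63/5; 0 -6/5 -8/5 -94/5; 0 0 0 1]

T = [2 0 0 -18; 0 12/5 -9/5 63/5; 0 -6/5 -8/5 -94/5; 0 0 0 1]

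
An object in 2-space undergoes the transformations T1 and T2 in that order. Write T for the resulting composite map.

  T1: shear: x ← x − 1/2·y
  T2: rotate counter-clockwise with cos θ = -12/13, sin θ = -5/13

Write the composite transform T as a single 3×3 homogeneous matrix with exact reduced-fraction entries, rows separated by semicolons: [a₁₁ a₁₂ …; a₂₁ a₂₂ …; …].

T = [-12/13 11/13 0; -5/13 -19/26 0; 0 0 1]

T1 = [1 -1/2 0; 0 1 0; 0 0 1]
T2·T1 = [-12/13 11/13 0; -5/13 -19/26 0; 0 0 1]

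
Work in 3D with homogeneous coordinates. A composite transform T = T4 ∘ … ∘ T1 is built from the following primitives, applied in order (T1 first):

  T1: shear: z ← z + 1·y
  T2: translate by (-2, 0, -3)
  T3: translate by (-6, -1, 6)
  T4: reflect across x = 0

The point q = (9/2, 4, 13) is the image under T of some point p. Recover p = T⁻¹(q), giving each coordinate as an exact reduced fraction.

T1 = [1 0 0 0; 0 1 0 0; 0 1 1 0; 0 0 0 1]
T2·T1 = [1 0 0 -2; 0 1 0 0; 0 1 1 -3; 0 0 0 1]
T3·…·T1 = [1 0 0 -8; 0 1 0 -1; 0 1 1 3; 0 0 0 1]
T4·…·T1 = [-1 0 0 8; 0 1 0 -1; 0 1 1 3; 0 0 0 1]
det M = -1; M⁻¹ = [-1 0 0 8; 0 1 0 1; 0 -1 1 -4; 0 0 0 1]
M⁻¹ · (9/2, 4, 13)ᵀ = (7/2, 5, 5)ᵀ

p = (7/2, 5, 5)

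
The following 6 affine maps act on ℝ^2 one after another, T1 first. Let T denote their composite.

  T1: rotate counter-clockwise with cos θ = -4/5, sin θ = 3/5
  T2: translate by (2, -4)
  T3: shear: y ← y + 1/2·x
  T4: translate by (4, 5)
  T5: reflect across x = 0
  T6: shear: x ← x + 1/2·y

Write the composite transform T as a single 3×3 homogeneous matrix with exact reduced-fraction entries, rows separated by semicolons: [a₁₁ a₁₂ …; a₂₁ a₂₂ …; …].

T = [9/10 1/20 -5; 1/5 -11/10 2; 0 0 1]

T1 = [-4/5 -3/5 0; 3/5 -4/5 0; 0 0 1]
T2·T1 = [-4/5 -3/5 2; 3/5 -4/5 -4; 0 0 1]
T3·…·T1 = [-4/5 -3/5 2; 1/5 -11/10 -3; 0 0 1]
T4·…·T1 = [-4/5 -3/5 6; 1/5 -11/10 2; 0 0 1]
T5·…·T1 = [4/5 3/5 -6; 1/5 -11/10 2; 0 0 1]
T6·…·T1 = [9/10 1/20 -5; 1/5 -11/10 2; 0 0 1]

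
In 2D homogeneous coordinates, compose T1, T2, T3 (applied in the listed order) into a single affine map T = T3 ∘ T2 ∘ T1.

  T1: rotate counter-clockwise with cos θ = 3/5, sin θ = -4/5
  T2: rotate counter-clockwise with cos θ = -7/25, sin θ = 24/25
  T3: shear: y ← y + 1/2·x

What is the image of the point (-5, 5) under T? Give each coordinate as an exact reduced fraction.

T1 rotate counter-clockwise with cos θ = 3/5, sin θ = -4/5: (-5, 5) → (1, 7)
T2 rotate counter-clockwise with cos θ = -7/25, sin θ = 24/25: (1, 7) → (-7, -1)
T3 shear: y ← y + 1/2·x: (-7, -1) → (-7, -9/2)

T(p) = (-7, -9/2)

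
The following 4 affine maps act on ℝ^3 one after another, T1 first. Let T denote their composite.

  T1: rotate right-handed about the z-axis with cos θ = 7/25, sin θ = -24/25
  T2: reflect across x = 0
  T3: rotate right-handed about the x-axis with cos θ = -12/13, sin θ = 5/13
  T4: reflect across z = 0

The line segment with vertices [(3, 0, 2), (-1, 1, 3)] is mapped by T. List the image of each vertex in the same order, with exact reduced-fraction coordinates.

image vertices: (-21/25, 614/325, 192/65), (-17/25, -747/325, 149/65)

T1 rotate right-handed about the z-axis with cos θ = 7/25, sin θ = -24/25: (3, 0, 2) → (21/25, -72/25, 2); (-1, 1, 3) → (17/25, 31/25, 3)
T2 reflect across x = 0: (21/25, -72/25, 2) → (-21/25, -72/25, 2); (17/25, 31/25, 3) → (-17/25, 31/25, 3)
T3 rotate right-handed about the x-axis with cos θ = -12/13, sin θ = 5/13: (-21/25, -72/25, 2) → (-21/25, 614/325, -192/65); (-17/25, 31/25, 3) → (-17/25, -747/325, -149/65)
T4 reflect across z = 0: (-21/25, 614/325, -192/65) → (-21/25, 614/325, 192/65); (-17/25, -747/325, -149/65) → (-17/25, -747/325, 149/65)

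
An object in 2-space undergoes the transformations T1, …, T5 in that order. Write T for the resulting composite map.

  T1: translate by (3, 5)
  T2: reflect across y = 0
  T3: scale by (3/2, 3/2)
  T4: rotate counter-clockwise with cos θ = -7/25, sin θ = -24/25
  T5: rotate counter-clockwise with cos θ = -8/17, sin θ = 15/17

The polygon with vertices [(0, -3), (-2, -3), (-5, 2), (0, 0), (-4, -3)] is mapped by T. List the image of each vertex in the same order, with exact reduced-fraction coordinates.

T1 translate by (3, 5): (0, -3) → (3, 2); (-2, -3) → (1, 2); (-5, 2) → (-2, 7); (0, 0) → (3, 5); (-4, -3) → (-1, 2)
T2 reflect across y = 0: (3, 2) → (3, -2); (1, 2) → (1, -2); (-2, 7) → (-2, -7); (3, 5) → (3, -5); (-1, 2) → (-1, -2)
T3 scale by (3/2, 3/2): (3, -2) → (9/2, -3); (1, -2) → (3/2, -3); (-2, -7) → (-3, -21/2); (3, -5) → (9/2, -15/2); (-1, -2) → (-3/2, -3)
T4 rotate counter-clockwise with cos θ = -7/25, sin θ = -24/25: (9/2, -3) → (-207/50, -87/25); (3/2, -3) → (-33/10, -3/5); (-3, -21/2) → (-231/25, 291/50); (9/2, -15/2) → (-423/50, -111/50); (-3/2, -3) → (-123/50, 57/25)
T5 rotate counter-clockwise with cos θ = -8/17, sin θ = 15/17: (-207/50, -87/25) → (2133/425, -1713/850); (-33/10, -3/5) → (177/85, -447/170); (-231/25, 291/50) → (-669/850, -4629/425); (-423/50, -111/50) → (297/50, -321/50); (-123/50, 57/25) → (-363/425, -2757/850)

image vertices: (2133/425, -1713/850), (177/85, -447/170), (-669/850, -4629/425), (297/50, -321/50), (-363/425, -2757/850)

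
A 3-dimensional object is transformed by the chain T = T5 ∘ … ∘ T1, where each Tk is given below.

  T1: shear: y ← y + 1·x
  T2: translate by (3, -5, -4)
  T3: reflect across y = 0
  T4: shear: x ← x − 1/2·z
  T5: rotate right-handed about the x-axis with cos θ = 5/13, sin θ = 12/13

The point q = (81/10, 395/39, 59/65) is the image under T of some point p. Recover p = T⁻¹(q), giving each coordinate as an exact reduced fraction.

p = (3/5, -1/3, -5)

T1 = [1 0 0 0; 1 1 0 0; 0 0 1 0; 0 0 0 1]
T2·T1 = [1 0 0 3; 1 1 0 -5; 0 0 1 -4; 0 0 0 1]
T3·…·T1 = [1 0 0 3; -1 -1 0 5; 0 0 1 -4; 0 0 0 1]
T4·…·T1 = [1 0 -1/2 5; -1 -1 0 5; 0 0 1 -4; 0 0 0 1]
T5·…·T1 = [1 0 -1/2 5; -5/13 -5/13 -12/13 73/13; -12/13 -12/13 5/13 40/13; 0 0 0 1]
det M = -1; M⁻¹ = [1 -6/13 5/26 -3; -1 1/13 -29/26 8; 0 -12/13 5/13 4; 0 0 0 1]
M⁻¹ · (81/10, 395/39, 59/65)ᵀ = (3/5, -1/3, -5)ᵀ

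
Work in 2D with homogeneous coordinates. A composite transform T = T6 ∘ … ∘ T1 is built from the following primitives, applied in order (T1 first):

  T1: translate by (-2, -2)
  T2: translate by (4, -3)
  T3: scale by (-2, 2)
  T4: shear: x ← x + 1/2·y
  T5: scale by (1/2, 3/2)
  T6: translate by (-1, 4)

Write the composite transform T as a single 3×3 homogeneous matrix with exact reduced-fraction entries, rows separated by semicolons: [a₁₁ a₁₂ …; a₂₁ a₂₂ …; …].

T = [-1 1/2 -11/2; 0 3 -11; 0 0 1]

T1 = [1 0 -2; 0 1 -2; 0 0 1]
T2·T1 = [1 0 2; 0 1 -5; 0 0 1]
T3·…·T1 = [-2 0 -4; 0 2 -10; 0 0 1]
T4·…·T1 = [-2 1 -9; 0 2 -10; 0 0 1]
T5·…·T1 = [-1 1/2 -9/2; 0 3 -15; 0 0 1]
T6·…·T1 = [-1 1/2 -11/2; 0 3 -11; 0 0 1]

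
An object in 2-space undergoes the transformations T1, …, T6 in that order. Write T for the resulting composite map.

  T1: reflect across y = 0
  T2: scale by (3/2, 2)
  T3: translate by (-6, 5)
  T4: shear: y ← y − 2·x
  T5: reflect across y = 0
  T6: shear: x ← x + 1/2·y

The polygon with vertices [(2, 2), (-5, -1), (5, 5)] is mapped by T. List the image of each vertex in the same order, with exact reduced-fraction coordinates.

image vertices: (-13/2, -7), (-61/2, -34), (11/2, 8)

T1 reflect across y = 0: (2, 2) → (2, -2); (-5, -1) → (-5, 1); (5, 5) → (5, -5)
T2 scale by (3/2, 2): (2, -2) → (3, -4); (-5, 1) → (-15/2, 2); (5, -5) → (15/2, -10)
T3 translate by (-6, 5): (3, -4) → (-3, 1); (-15/2, 2) → (-27/2, 7); (15/2, -10) → (3/2, -5)
T4 shear: y ← y − 2·x: (-3, 1) → (-3, 7); (-27/2, 7) → (-27/2, 34); (3/2, -5) → (3/2, -8)
T5 reflect across y = 0: (-3, 7) → (-3, -7); (-27/2, 34) → (-27/2, -34); (3/2, -8) → (3/2, 8)
T6 shear: x ← x + 1/2·y: (-3, -7) → (-13/2, -7); (-27/2, -34) → (-61/2, -34); (3/2, 8) → (11/2, 8)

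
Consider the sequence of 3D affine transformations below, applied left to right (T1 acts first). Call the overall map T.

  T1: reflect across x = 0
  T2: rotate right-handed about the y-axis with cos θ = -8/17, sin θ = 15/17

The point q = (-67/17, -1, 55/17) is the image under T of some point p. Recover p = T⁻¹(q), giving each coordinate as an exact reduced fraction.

T1 = [-1 0 0 0; 0 1 0 0; 0 0 1 0; 0 0 0 1]
T2·T1 = [8/17 0 15/17 0; 0 1 0 0; 15/17 0 -8/17 0; 0 0 0 1]
det M = -1; M⁻¹ = [8/17 0 15/17 0; 0 1 0 0; 15/17 0 -8/17 0; 0 0 0 1]
M⁻¹ · (-67/17, -1, 55/17)ᵀ = (1, -1, -5)ᵀ

p = (1, -1, -5)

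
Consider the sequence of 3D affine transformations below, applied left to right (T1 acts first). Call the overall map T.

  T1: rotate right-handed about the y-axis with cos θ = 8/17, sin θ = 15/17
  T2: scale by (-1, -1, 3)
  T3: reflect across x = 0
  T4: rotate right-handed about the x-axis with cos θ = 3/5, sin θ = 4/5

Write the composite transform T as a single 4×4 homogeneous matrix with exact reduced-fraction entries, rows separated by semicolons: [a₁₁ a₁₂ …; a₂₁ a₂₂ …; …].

T = [8/17 0 15/17 0; 36/17 -3/5 -96/85 0; -27/17 -4/5 72/85 0; 0 0 0 1]

T1 = [8/17 0 15/17 0; 0 1 0 0; -15/17 0 8/17 0; 0 0 0 1]
T2·T1 = [-8/17 0 -15/17 0; 0 -1 0 0; -45/17 0 24/17 0; 0 0 0 1]
T3·…·T1 = [8/17 0 15/17 0; 0 -1 0 0; -45/17 0 24/17 0; 0 0 0 1]
T4·…·T1 = [8/17 0 15/17 0; 36/17 -3/5 -96/85 0; -27/17 -4/5 72/85 0; 0 0 0 1]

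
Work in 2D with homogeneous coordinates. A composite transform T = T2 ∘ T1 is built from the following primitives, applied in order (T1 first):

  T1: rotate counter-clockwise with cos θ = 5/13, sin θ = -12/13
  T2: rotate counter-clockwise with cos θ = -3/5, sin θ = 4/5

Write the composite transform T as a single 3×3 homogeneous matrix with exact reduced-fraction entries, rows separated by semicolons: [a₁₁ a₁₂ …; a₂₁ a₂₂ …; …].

T1 = [5/13 12/13 0; -12/13 5/13 0; 0 0 1]
T2·T1 = [33/65 -56/65 0; 56/65 33/65 0; 0 0 1]

T = [33/65 -56/65 0; 56/65 33/65 0; 0 0 1]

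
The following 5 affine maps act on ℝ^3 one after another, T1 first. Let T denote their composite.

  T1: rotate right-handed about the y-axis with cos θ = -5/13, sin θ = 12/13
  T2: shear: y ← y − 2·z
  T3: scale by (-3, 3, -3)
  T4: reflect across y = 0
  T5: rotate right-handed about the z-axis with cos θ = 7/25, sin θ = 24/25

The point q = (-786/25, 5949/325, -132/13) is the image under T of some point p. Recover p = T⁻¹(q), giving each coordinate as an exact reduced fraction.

T1 = [-5/13 0 12/13 0; 0 1 0 0; -12/13 0 -5/13 0; 0 0 0 1]
T2·T1 = [-5/13 0 12/13 0; 24/13 1 10/13 0; -12/13 0 -5/13 0; 0 0 0 1]
T3·…·T1 = [15/13 0 -36/13 0; 72/13 3 30/13 0; 36/13 0 15/13 0; 0 0 0 1]
T4·…·T1 = [15/13 0 -36/13 0; -72/13 -3 -30/13 0; 36/13 0 15/13 0; 0 0 0 1]
T5·…·T1 = [141/25 72/25 36/25 0; -144/325 -21/25 -1074/325 0; 36/13 0 15/13 0; 0 0 0 1]
det M = -27; M⁻¹ = [7/195 8/65 4/13 0; 8/25 -7/75 -2/3 0; -28/325 -96/325 5/39 0; 0 0 0 1]
M⁻¹ · (-786/25, 5949/325, -132/13)ᵀ = (-2, -5, -4)ᵀ

p = (-2, -5, -4)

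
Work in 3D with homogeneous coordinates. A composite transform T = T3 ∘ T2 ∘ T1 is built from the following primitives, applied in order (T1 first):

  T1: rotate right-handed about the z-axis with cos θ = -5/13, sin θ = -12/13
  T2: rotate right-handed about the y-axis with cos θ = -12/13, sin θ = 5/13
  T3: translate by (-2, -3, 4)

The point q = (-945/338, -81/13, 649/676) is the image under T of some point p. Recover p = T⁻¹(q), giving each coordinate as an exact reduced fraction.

p = (9/4, 3, 5/2)

T1 = [-5/13 12/13 0 0; -12/13 -5/13 0 0; 0 0 1 0; 0 0 0 1]
T2·T1 = [60/169 -144/169 5/13 0; -12/13 -5/13 0 0; 25/169 -60/169 -12/13 0; 0 0 0 1]
T3·…·T1 = [60/169 -144/169 5/13 -2; -12/13 -5/13 0 -3; 25/169 -60/169 -12/13 4; 0 0 0 1]
det M = 1; M⁻¹ = [60/169 -12/13 25/169 -448/169; -144/169 -5/13 -60/169 -243/169; 5/13 0 -12/13 58/13; 0 0 0 1]
M⁻¹ · (-945/338, -81/13, 649/676)ᵀ = (9/4, 3, 5/2)ᵀ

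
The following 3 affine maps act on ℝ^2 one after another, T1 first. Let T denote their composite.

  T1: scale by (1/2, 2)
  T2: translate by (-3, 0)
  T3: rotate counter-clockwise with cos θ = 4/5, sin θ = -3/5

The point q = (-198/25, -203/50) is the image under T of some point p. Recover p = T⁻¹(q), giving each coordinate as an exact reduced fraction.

T1 = [1/2 0 0; 0 2 0; 0 0 1]
T2·T1 = [1/2 0 -3; 0 2 0; 0 0 1]
T3·…·T1 = [2/5 6/5 -12/5; -3/10 8/5 9/5; 0 0 1]
det M = 1; M⁻¹ = [8/5 -6/5 6; 3/10 2/5 0; 0 0 1]
M⁻¹ · (-198/25, -203/50)ᵀ = (-9/5, -4)ᵀ

p = (-9/5, -4)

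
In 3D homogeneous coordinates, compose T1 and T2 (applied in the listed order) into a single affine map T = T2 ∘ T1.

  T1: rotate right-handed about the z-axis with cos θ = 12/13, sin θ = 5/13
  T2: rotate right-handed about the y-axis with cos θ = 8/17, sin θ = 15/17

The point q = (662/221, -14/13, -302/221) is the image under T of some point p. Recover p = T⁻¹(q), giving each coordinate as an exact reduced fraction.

T1 = [12/13 -5/13 0 0; 5/13 12/13 0 0; 0 0 1 0; 0 0 0 1]
T2·T1 = [96/221 -40/221 15/17 0; 5/13 12/13 0 0; -180/221 75/221 8/17 0; 0 0 0 1]
det M = 1; M⁻¹ = [96/221 5/13 -180/221 0; -40/221 12/13 75/221 0; 15/17 0 8/17 0; 0 0 0 1]
M⁻¹ · (662/221, -14/13, -302/221)ᵀ = (2, -2, 2)ᵀ

p = (2, -2, 2)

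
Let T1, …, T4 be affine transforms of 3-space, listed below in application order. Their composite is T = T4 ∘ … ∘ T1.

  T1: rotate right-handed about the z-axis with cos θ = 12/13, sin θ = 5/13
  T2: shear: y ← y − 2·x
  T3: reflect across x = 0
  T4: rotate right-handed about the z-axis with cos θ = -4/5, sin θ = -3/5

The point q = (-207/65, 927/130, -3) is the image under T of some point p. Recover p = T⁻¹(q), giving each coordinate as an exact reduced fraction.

T1 = [12/13 -5/13 0 0; 5/13 12/13 0 0; 0 0 1 0; 0 0 0 1]
T2·T1 = [12/13 -5/13 0 0; -19/13 22/13 0 0; 0 0 1 0; 0 0 0 1]
T3·…·T1 = [-12/13 5/13 0 0; -19/13 22/13 0 0; 0 0 1 0; 0 0 0 1]
T4·…·T1 = [-9/65 46/65 0 0; 112/65 -103/65 0 0; 0 0 1 0; 0 0 0 1]
det M = -1; M⁻¹ = [103/65 46/65 0 0; 112/65 9/65 0 0; 0 0 1 0; 0 0 0 1]
M⁻¹ · (-207/65, 927/130, -3)ᵀ = (0, -9/2, -3)ᵀ

p = (0, -9/2, -3)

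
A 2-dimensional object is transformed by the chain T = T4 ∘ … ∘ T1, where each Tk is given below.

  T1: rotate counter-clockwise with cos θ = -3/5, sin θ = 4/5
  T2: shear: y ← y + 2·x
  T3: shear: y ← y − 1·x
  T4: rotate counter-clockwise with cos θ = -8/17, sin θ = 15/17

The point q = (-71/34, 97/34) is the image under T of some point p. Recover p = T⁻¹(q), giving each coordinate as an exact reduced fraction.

p = (-9/2, -1)

T1 = [-3/5 -4/5 0; 4/5 -3/5 0; 0 0 1]
T2·T1 = [-3/5 -4/5 0; -2/5 -11/5 0; 0 0 1]
T3·…·T1 = [-3/5 -4/5 0; 1/5 -7/5 0; 0 0 1]
T4·…·T1 = [9/85 137/85 0; -53/85 -4/85 0; 0 0 1]
det M = 1; M⁻¹ = [-4/85 -137/85 0; 53/85 9/85 0; 0 0 1]
M⁻¹ · (-71/34, 97/34)ᵀ = (-9/2, -1)ᵀ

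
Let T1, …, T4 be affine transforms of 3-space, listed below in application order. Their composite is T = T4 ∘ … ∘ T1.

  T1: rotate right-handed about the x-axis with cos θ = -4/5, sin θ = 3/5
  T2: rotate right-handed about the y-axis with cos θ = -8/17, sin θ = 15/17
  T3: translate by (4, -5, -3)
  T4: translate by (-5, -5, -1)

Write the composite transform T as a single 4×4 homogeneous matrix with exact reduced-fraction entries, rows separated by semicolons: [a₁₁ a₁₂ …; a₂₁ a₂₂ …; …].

T1 = [1 0 0 0; 0 -4/5 -3/5 0; 0 3/5 -4/5 0; 0 0 0 1]
T2·T1 = [-8/17 9/17 -12/17 0; 0 -4/5 -3/5 0; -15/17 -24/85 32/85 0; 0 0 0 1]
T3·…·T1 = [-8/17 9/17 -12/17 4; 0 -4/5 -3/5 -5; -15/17 -24/85 32/85 -3; 0 0 0 1]
T4·…·T1 = [-8/17 9/17 -12/17 -1; 0 -4/5 -3/5 -10; -15/17 -24/85 32/85 -4; 0 0 0 1]

T = [-8/17 9/17 -12/17 -1; 0 -4/5 -3/5 -10; -15/17 -24/85 32/85 -4; 0 0 0 1]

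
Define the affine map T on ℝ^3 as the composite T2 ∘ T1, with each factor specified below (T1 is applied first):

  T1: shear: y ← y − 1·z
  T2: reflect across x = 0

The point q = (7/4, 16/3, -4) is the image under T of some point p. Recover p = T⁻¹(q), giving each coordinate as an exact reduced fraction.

p = (-7/4, 4/3, -4)

T1 = [1 0 0 0; 0 1 -1 0; 0 0 1 0; 0 0 0 1]
T2·T1 = [-1 0 0 0; 0 1 -1 0; 0 0 1 0; 0 0 0 1]
det M = -1; M⁻¹ = [-1 0 0 0; 0 1 1 0; 0 0 1 0; 0 0 0 1]
M⁻¹ · (7/4, 16/3, -4)ᵀ = (-7/4, 4/3, -4)ᵀ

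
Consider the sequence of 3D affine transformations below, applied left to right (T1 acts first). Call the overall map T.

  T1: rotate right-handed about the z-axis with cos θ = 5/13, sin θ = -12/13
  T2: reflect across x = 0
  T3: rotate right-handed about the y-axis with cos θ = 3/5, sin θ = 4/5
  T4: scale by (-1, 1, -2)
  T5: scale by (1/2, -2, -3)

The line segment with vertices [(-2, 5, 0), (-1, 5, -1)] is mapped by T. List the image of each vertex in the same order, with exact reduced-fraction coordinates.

T1 rotate right-handed about the z-axis with cos θ = 5/13, sin θ = -12/13: (-2, 5, 0) → (50/13, 49/13, 0); (-1, 5, -1) → (55/13, 37/13, -1)
T2 reflect across x = 0: (50/13, 49/13, 0) → (-50/13, 49/13, 0); (55/13, 37/13, -1) → (-55/13, 37/13, -1)
T3 rotate right-handed about the y-axis with cos θ = 3/5, sin θ = 4/5: (-50/13, 49/13, 0) → (-30/13, 49/13, 40/13); (-55/13, 37/13, -1) → (-217/65, 37/13, 181/65)
T4 scale by (-1, 1, -2): (-30/13, 49/13, 40/13) → (30/13, 49/13, -80/13); (-217/65, 37/13, 181/65) → (217/65, 37/13, -362/65)
T5 scale by (1/2, -2, -3): (30/13, 49/13, -80/13) → (15/13, -98/13, 240/13); (217/65, 37/13, -362/65) → (217/130, -74/13, 1086/65)

image vertices: (15/13, -98/13, 240/13), (217/130, -74/13, 1086/65)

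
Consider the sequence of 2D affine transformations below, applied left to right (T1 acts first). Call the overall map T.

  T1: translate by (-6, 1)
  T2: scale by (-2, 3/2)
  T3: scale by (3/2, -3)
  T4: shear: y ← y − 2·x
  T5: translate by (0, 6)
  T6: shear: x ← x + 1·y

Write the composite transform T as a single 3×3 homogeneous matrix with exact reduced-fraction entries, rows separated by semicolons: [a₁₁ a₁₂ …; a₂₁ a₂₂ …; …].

T1 = [1 0 -6; 0 1 1; 0 0 1]
T2·T1 = [-2 0 12; 0 3/2 3/2; 0 0 1]
T3·…·T1 = [-3 0 18; 0 -9/2 -9/2; 0 0 1]
T4·…·T1 = [-3 0 18; 6 -9/2 -81/2; 0 0 1]
T5·…·T1 = [-3 0 18; 6 -9/2 -69/2; 0 0 1]
T6·…·T1 = [3 -9/2 -33/2; 6 -9/2 -69/2; 0 0 1]

T = [3 -9/2 -33/2; 6 -9/2 -69/2; 0 0 1]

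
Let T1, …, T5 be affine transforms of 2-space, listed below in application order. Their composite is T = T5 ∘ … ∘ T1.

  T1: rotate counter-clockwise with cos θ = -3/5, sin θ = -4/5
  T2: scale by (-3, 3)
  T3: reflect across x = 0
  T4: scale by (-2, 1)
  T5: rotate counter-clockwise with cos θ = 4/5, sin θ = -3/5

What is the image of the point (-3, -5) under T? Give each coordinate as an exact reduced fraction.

T1 rotate counter-clockwise with cos θ = -3/5, sin θ = -4/5: (-3, -5) → (-11/5, 27/5)
T2 scale by (-3, 3): (-11/5, 27/5) → (33/5, 81/5)
T3 reflect across x = 0: (33/5, 81/5) → (-33/5, 81/5)
T4 scale by (-2, 1): (-33/5, 81/5) → (66/5, 81/5)
T5 rotate counter-clockwise with cos θ = 4/5, sin θ = -3/5: (66/5, 81/5) → (507/25, 126/25)

T(p) = (507/25, 126/25)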